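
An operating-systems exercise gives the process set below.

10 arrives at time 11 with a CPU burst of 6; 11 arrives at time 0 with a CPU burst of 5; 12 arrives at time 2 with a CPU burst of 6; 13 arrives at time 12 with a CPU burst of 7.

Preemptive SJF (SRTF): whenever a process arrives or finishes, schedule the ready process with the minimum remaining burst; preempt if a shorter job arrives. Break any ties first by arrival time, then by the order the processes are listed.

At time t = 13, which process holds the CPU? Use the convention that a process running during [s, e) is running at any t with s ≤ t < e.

Timeline: | 11 0-5 | 12 5-11 | 10 11-17 | 13 17-24 |
Completion: 10=17  11=5  12=11  13=24
Turnaround (C−A): 10=6  11=5  12=9  13=12

10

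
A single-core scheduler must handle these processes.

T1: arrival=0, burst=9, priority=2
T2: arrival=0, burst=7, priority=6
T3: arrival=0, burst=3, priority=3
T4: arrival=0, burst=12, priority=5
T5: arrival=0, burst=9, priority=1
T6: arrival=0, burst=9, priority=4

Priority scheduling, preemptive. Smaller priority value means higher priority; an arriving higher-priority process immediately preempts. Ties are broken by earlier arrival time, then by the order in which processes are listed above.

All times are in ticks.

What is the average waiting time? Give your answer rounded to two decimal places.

Timeline: | T5 0-9 | T1 9-18 | T3 18-21 | T6 21-30 | T4 30-42 | T2 42-49 |
Completion: T1=18  T2=49  T3=21  T4=42  T5=9  T6=30
Turnaround (C−A): T1=18  T2=49  T3=21  T4=42  T5=9  T6=30
Waiting times: T1=9, T2=42, T3=18, T4=30, T5=0, T6=21
Average waiting = (9+42+18+30+0+21) / 6 = 120/6 = 20.00

20.00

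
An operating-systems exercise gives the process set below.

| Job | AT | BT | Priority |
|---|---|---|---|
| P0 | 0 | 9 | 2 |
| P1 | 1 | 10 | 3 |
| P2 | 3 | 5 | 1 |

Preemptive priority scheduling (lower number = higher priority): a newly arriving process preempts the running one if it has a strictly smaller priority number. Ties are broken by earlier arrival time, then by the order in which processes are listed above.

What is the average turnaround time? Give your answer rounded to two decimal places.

Timeline: | P0 0-3 | P2 3-8 | P0 8-14 | P1 14-24 |
Completion: P0=14  P1=24  P2=8
Turnaround (C−A): P0=14  P1=23  P2=5
Turnaround times: P0=14, P1=23, P2=5
Average turnaround = (14+23+5) / 3 = 42/3 = 14.00

14.00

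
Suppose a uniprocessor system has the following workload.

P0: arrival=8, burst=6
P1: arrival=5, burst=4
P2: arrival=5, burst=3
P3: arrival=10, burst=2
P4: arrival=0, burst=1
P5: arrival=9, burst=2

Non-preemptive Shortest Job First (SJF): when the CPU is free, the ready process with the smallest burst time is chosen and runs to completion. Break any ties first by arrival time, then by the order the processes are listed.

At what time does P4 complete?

1

Schedule: | P4 0-1 | idle 1-5 | P2 5-8 | P1 8-12 | P5 12-14 | P3 14-16 | P0 16-22 |
Completion: P0=22  P1=12  P2=8  P3=16  P4=1  P5=14
Turnaround (C−A): P0=14  P1=7  P2=3  P3=6  P4=1  P5=5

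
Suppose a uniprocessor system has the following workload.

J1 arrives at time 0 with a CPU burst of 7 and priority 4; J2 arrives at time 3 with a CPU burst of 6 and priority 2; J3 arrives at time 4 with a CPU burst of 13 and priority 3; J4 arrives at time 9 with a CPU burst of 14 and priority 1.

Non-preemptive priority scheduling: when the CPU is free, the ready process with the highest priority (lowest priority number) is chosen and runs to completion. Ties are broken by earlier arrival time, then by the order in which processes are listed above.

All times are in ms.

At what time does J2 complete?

Schedule: | J1 0-7 | J2 7-13 | J4 13-27 | J3 27-40 |
Completion: J1=7  J2=13  J3=40  J4=27

13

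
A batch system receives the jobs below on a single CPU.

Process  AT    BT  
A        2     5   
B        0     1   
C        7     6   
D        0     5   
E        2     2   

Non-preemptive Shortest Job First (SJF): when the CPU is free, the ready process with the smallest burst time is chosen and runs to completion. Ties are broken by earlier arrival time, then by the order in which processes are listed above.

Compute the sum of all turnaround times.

36

Schedule: | B 0-1 | D 1-6 | E 6-8 | A 8-13 | C 13-19 |
Completion: A=13  B=1  C=19  D=6  E=8
Turnaround = completion − arrival: A=11, B=1, C=12, D=6, E=6
Total turnaround = 11 + 1 + 12 + 6 + 6 = 36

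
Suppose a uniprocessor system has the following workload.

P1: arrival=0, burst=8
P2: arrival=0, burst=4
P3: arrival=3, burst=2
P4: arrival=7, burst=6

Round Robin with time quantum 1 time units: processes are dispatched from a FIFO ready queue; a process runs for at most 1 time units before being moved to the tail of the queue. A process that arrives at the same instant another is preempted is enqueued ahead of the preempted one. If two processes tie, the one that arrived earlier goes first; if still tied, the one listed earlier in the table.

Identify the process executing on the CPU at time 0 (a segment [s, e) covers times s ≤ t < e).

P1

Gantt: | P1 0-1 | P2 1-2 | P1 2-3 | P2 3-4 | P3 4-5 | P1 5-6 | P2 6-7 | P3 7-8 | P1 8-9 | P4 9-10 | P2 10-11 | P1 11-12 | P4 12-13 | P1 13-14 | P4 14-15 | P1 15-16 | P4 16-17 | P1 17-18 | P4 18-20 |
Completion: P1=18  P2=11  P3=8  P4=20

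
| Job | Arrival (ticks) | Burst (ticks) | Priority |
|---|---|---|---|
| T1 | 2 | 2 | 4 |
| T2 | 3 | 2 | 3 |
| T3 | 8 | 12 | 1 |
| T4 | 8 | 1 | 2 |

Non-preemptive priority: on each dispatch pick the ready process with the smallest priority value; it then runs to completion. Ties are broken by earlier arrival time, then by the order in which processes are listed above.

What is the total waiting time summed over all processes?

Gantt: | idle 0-2 | T1 2-4 | T2 4-6 | idle 6-8 | T3 8-20 | T4 20-21 |
Completion: T1=4  T2=6  T3=20  T4=21
Turnaround (C−A): T1=2  T2=3  T3=12  T4=13
Waiting = turnaround − burst: T1=0, T2=1, T3=0, T4=12
Total waiting = 0 + 1 + 0 + 12 = 13

13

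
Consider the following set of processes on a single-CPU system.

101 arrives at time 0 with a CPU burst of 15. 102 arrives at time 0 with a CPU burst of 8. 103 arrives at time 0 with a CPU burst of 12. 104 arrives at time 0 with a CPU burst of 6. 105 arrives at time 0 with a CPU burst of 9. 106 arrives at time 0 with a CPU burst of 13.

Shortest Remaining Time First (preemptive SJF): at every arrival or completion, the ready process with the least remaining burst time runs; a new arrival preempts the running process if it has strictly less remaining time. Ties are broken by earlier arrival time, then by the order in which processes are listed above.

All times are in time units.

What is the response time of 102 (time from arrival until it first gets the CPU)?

Schedule: | 104 0-6 | 102 6-14 | 105 14-23 | 103 23-35 | 106 35-48 | 101 48-63 |
Completion: 101=63  102=14  103=35  104=6  105=23  106=48
Response(102) = first start − arrival = 6 − 0 = 6

6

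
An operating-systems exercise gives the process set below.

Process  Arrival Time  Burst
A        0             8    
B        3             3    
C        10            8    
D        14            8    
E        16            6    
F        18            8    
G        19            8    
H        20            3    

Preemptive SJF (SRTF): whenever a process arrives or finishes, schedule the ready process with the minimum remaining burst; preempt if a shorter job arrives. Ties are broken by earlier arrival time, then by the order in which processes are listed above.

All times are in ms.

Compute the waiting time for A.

3

Schedule: | A 0-3 | B 3-6 | A 6-11 | C 11-19 | E 19-20 | H 20-23 | E 23-28 | D 28-36 | F 36-44 | G 44-52 |
Completion: A=11  B=6  C=19  D=36  E=28  F=44  G=52  H=23
Waiting(A) = turnaround − burst = 11 − 8 = 3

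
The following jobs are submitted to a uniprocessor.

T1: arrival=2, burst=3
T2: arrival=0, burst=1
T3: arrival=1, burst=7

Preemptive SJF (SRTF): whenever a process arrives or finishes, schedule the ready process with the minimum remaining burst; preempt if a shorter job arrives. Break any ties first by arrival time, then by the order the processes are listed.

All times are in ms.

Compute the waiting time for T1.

0

Timeline: | T2 0-1 | T3 1-2 | T1 2-5 | T3 5-11 |
Completion: T1=5  T2=1  T3=11
Turnaround (C−A): T1=3  T2=1  T3=10
Waiting(T1) = turnaround − burst = 3 − 3 = 0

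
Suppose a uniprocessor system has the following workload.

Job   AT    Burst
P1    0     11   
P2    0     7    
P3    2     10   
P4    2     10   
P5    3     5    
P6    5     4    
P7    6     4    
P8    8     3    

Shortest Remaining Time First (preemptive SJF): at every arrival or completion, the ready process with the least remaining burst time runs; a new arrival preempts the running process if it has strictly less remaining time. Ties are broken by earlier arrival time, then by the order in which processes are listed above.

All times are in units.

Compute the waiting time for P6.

Schedule: | P2 0-7 | P6 7-11 | P8 11-14 | P7 14-18 | P5 18-23 | P3 23-33 | P4 33-43 | P1 43-54 |
Completion: P1=54  P2=7  P3=33  P4=43  P5=23  P6=11  P7=18  P8=14
Turnaround (C−A): P1=54  P2=7  P3=31  P4=41  P5=20  P6=6  P7=12  P8=6
Waiting(P6) = turnaround − burst = 6 − 4 = 2

2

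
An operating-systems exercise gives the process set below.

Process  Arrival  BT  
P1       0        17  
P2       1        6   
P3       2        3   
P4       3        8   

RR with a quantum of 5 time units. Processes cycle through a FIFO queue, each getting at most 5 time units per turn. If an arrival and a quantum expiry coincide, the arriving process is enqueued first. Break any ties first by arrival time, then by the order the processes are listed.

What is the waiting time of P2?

Schedule: | P1 0-5 | P2 5-10 | P3 10-13 | P4 13-18 | P1 18-23 | P2 23-24 | P4 24-27 | P1 27-34 |
Completion: P1=34  P2=24  P3=13  P4=27
Turnaround (C−A): P1=34  P2=23  P3=11  P4=24
Waiting(P2) = turnaround − burst = 23 − 6 = 17

17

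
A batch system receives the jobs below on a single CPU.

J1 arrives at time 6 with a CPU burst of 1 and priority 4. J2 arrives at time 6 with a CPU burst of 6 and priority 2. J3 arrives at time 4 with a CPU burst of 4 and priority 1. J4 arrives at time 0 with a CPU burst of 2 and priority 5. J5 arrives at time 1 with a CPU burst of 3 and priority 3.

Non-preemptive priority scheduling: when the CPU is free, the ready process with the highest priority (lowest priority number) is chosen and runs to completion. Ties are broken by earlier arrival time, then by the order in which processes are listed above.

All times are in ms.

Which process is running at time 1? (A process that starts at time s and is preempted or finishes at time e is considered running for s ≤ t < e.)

J4

Gantt: | J4 0-2 | J5 2-5 | J3 5-9 | J2 9-15 | J1 15-16 |
Completion: J1=16  J2=15  J3=9  J4=2  J5=5
Turnaround (C−A): J1=10  J2=9  J3=5  J4=2  J5=4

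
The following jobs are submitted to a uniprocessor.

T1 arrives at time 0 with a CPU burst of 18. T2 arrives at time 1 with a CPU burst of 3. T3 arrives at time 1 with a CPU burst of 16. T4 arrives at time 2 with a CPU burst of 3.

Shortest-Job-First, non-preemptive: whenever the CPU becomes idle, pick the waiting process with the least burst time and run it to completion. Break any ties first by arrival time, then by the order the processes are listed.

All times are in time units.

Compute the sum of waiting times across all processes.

Gantt: | T1 0-18 | T2 18-21 | T4 21-24 | T3 24-40 |
Completion: T1=18  T2=21  T3=40  T4=24
Turnaround (C−A): T1=18  T2=20  T3=39  T4=22
Waiting = turnaround − burst: T1=0, T2=17, T3=23, T4=19
Total waiting = 0 + 17 + 23 + 19 = 59

59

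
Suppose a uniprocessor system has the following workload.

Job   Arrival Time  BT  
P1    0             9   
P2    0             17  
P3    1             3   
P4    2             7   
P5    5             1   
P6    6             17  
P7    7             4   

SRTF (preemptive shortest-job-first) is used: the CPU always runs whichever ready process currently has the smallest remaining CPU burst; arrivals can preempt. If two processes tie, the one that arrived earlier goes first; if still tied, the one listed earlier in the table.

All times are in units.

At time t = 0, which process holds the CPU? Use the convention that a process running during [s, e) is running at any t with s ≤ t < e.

P1

Gantt: | P1 0-1 | P3 1-4 | P4 4-5 | P5 5-6 | P4 6-7 | P7 7-11 | P4 11-16 | P1 16-24 | P2 24-41 | P6 41-58 |
Completion: P1=24  P2=41  P3=4  P4=16  P5=6  P6=58  P7=11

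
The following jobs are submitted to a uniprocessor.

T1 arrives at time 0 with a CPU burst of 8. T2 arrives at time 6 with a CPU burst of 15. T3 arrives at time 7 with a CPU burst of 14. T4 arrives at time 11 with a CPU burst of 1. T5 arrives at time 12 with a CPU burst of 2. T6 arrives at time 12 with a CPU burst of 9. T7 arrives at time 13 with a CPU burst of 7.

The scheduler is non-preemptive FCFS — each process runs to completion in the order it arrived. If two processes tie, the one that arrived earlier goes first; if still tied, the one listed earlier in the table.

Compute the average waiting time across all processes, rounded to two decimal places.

Gantt: | T1 0-8 | T2 8-23 | T3 23-37 | T4 37-38 | T5 38-40 | T6 40-49 | T7 49-56 |
Completion: T1=8  T2=23  T3=37  T4=38  T5=40  T6=49  T7=56
Turnaround (C−A): T1=8  T2=17  T3=30  T4=27  T5=28  T6=37  T7=43
Waiting times: T1=0, T2=2, T3=16, T4=26, T5=26, T6=28, T7=36
Average waiting = (0+2+16+26+26+28+36) / 7 = 134/7 = 19.14

19.14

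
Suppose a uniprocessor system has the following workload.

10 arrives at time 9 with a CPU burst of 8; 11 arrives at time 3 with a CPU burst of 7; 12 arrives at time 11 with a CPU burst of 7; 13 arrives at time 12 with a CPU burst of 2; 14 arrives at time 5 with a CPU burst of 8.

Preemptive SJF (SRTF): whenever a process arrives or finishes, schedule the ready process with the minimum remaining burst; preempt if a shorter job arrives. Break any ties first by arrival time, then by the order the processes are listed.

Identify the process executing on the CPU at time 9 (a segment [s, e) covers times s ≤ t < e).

Timeline: | idle 0-3 | 11 3-10 | 14 10-12 | 13 12-14 | 14 14-20 | 12 20-27 | 10 27-35 |
Completion: 10=35  11=10  12=27  13=14  14=20

11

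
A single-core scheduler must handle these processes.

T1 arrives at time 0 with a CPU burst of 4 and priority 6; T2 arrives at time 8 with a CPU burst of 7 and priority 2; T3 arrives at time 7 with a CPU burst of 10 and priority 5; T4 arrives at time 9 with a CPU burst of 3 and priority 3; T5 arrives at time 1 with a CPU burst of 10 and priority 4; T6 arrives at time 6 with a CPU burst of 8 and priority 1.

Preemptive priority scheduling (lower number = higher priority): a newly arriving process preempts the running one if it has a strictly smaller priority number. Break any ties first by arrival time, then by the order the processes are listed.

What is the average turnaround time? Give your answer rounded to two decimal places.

Gantt: | T1 0-1 | T5 1-6 | T6 6-14 | T2 14-21 | T4 21-24 | T5 24-29 | T3 29-39 | T1 39-42 |
Completion: T1=42  T2=21  T3=39  T4=24  T5=29  T6=14
Turnaround times: T1=42, T2=13, T3=32, T4=15, T5=28, T6=8
Average turnaround = (42+13+32+15+28+8) / 6 = 138/6 = 23.00

23.00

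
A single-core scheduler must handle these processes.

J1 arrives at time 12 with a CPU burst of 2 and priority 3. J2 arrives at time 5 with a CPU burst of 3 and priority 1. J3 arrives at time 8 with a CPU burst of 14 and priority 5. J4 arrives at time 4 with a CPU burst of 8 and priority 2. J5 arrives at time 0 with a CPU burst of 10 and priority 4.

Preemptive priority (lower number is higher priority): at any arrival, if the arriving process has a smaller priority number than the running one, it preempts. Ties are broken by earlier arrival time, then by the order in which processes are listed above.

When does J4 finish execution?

Gantt: | J5 0-4 | J4 4-5 | J2 5-8 | J4 8-15 | J1 15-17 | J5 17-23 | J3 23-37 |
Completion: J1=17  J2=8  J3=37  J4=15  J5=23

15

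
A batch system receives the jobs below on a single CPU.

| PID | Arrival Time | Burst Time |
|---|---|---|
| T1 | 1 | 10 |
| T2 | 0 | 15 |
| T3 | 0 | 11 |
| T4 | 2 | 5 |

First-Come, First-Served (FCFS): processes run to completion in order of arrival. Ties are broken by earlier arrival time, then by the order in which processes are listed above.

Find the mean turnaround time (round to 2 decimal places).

28.75

Timeline: | T2 0-15 | T3 15-26 | T1 26-36 | T4 36-41 |
Completion: T1=36  T2=15  T3=26  T4=41
Turnaround times: T1=35, T2=15, T3=26, T4=39
Average turnaround = (35+15+26+39) / 4 = 115/4 = 28.75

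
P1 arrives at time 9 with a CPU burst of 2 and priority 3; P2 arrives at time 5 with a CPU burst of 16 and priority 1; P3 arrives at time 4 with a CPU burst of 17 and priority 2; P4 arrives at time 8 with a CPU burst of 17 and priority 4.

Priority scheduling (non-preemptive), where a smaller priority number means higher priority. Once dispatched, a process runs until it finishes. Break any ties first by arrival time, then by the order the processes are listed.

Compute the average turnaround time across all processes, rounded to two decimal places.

Timeline: | idle 0-4 | P3 4-21 | P2 21-37 | P1 37-39 | P4 39-56 |
Completion: P1=39  P2=37  P3=21  P4=56
Turnaround times: P1=30, P2=32, P3=17, P4=48
Average turnaround = (30+32+17+48) / 4 = 127/4 = 31.75

31.75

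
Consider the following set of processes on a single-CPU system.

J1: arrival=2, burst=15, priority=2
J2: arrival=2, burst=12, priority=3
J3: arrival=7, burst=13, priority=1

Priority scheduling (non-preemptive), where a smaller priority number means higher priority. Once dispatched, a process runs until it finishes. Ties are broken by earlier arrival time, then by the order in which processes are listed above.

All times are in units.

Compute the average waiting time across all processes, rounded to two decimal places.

12.67

Gantt: | idle 0-2 | J1 2-17 | J3 17-30 | J2 30-42 |
Completion: J1=17  J2=42  J3=30
Turnaround (C−A): J1=15  J2=40  J3=23
Waiting times: J1=0, J2=28, J3=10
Average waiting = (0+28+10) / 3 = 38/3 = 12.67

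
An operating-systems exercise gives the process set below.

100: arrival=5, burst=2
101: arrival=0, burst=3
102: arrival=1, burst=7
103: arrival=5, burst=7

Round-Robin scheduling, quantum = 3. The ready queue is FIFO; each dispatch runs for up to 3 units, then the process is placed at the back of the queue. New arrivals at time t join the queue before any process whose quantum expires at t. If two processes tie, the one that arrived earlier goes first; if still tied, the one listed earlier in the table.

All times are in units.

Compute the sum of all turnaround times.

Schedule: | 101 0-3 | 102 3-6 | 100 6-8 | 103 8-11 | 102 11-14 | 103 14-17 | 102 17-18 | 103 18-19 |
Completion: 100=8  101=3  102=18  103=19
Turnaround = completion − arrival: 100=3, 101=3, 102=17, 103=14
Total turnaround = 3 + 3 + 17 + 14 = 37

37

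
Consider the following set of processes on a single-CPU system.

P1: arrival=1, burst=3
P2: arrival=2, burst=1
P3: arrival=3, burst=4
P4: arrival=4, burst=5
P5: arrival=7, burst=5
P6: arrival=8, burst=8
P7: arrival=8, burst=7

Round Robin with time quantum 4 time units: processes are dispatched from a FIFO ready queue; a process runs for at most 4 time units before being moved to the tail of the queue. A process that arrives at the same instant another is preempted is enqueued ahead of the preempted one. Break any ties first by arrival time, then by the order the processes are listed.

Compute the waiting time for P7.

Gantt: | idle 0-1 | P1 1-4 | P2 4-5 | P3 5-9 | P4 9-13 | P5 13-17 | P6 17-21 | P7 21-25 | P4 25-26 | P5 26-27 | P6 27-31 | P7 31-34 |
Completion: P1=4  P2=5  P3=9  P4=26  P5=27  P6=31  P7=34
Waiting(P7) = turnaround − burst = 26 − 7 = 19

19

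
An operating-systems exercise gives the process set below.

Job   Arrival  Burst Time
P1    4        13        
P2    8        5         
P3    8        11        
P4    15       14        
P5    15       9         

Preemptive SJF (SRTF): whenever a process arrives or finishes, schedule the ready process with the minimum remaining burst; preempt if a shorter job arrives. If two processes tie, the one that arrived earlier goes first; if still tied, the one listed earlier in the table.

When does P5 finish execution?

31

Timeline: | idle 0-4 | P1 4-8 | P2 8-13 | P1 13-22 | P5 22-31 | P3 31-42 | P4 42-56 |
Completion: P1=22  P2=13  P3=42  P4=56  P5=31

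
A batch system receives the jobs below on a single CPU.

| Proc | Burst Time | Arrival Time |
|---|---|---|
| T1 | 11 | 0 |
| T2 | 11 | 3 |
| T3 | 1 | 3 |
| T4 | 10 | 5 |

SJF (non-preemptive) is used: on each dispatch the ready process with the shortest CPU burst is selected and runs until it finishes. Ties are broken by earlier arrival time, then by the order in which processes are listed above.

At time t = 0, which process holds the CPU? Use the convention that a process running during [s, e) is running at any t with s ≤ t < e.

T1

Schedule: | T1 0-11 | T3 11-12 | T4 12-22 | T2 22-33 |
Completion: T1=11  T2=33  T3=12  T4=22
Turnaround (C−A): T1=11  T2=30  T3=9  T4=17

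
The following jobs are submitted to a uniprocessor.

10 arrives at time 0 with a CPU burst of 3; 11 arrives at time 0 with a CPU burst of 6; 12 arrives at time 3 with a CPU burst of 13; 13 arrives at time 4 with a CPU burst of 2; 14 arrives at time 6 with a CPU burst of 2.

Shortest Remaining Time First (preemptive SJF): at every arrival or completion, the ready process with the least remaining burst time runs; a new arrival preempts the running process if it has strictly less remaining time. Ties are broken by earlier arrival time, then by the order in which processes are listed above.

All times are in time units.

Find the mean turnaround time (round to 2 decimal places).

Timeline: | 10 0-3 | 11 3-4 | 13 4-6 | 14 6-8 | 11 8-13 | 12 13-26 |
Completion: 10=3  11=13  12=26  13=6  14=8
Turnaround times: 10=3, 11=13, 12=23, 13=2, 14=2
Average turnaround = (3+13+23+2+2) / 5 = 43/5 = 8.60

8.60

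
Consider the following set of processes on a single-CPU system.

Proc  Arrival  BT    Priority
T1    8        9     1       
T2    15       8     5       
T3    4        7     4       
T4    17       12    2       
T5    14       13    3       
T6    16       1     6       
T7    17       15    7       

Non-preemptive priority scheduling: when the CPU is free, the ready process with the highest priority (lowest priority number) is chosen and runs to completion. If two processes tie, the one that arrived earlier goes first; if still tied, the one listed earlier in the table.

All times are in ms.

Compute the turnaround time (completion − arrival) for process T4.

Timeline: | idle 0-4 | T3 4-11 | T1 11-20 | T4 20-32 | T5 32-45 | T2 45-53 | T6 53-54 | T7 54-69 |
Completion: T1=20  T2=53  T3=11  T4=32  T5=45  T6=54  T7=69
Turnaround (C−A): T1=12  T2=38  T3=7  T4=15  T5=31  T6=38  T7=52
Turnaround(T4) = completion − arrival = 32 − 17 = 15

15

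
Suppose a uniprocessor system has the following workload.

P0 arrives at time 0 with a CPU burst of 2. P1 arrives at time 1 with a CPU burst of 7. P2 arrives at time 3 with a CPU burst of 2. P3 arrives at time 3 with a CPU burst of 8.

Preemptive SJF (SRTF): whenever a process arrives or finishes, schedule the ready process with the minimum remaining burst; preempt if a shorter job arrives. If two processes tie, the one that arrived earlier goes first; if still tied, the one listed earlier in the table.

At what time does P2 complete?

Gantt: | P0 0-2 | P1 2-3 | P2 3-5 | P1 5-11 | P3 11-19 |
Completion: P0=2  P1=11  P2=5  P3=19
Turnaround (C−A): P0=2  P1=10  P2=2  P3=16

5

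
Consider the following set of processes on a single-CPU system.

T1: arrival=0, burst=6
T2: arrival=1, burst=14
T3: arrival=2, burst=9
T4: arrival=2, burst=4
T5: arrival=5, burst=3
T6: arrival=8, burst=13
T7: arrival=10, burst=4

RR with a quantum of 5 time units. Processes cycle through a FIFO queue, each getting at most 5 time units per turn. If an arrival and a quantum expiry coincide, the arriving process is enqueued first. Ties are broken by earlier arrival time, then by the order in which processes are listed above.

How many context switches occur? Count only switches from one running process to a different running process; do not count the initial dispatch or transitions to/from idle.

12

Gantt: | T1 0-5 | T2 5-10 | T3 10-15 | T4 15-19 | T5 19-22 | T1 22-23 | T6 23-28 | T7 28-32 | T2 32-37 | T3 37-41 | T6 41-46 | T2 46-50 | T6 50-53 |
Completion: T1=23  T2=50  T3=41  T4=19  T5=22  T6=53  T7=32
Turnaround (C−A): T1=23  T2=49  T3=39  T4=17  T5=17  T6=45  T7=22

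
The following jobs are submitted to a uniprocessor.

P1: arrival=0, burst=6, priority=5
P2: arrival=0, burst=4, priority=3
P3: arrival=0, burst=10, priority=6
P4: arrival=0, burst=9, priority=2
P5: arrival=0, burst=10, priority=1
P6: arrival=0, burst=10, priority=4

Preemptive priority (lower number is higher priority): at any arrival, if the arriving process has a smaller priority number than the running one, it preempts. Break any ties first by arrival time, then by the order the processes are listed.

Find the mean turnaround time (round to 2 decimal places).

Timeline: | P5 0-10 | P4 10-19 | P2 19-23 | P6 23-33 | P1 33-39 | P3 39-49 |
Completion: P1=39  P2=23  P3=49  P4=19  P5=10  P6=33
Turnaround times: P1=39, P2=23, P3=49, P4=19, P5=10, P6=33
Average turnaround = (39+23+49+19+10+33) / 6 = 173/6 = 28.83

28.83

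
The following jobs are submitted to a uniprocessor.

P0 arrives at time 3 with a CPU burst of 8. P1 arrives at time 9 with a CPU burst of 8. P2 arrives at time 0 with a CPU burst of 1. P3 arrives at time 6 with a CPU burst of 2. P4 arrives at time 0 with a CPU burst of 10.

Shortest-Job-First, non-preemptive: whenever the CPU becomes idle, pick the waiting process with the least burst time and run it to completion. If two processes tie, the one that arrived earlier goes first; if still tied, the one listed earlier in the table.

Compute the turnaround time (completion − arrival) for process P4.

11

Timeline: | P2 0-1 | P4 1-11 | P3 11-13 | P0 13-21 | P1 21-29 |
Completion: P0=21  P1=29  P2=1  P3=13  P4=11
Turnaround (C−A): P0=18  P1=20  P2=1  P3=7  P4=11
Turnaround(P4) = completion − arrival = 11 − 0 = 11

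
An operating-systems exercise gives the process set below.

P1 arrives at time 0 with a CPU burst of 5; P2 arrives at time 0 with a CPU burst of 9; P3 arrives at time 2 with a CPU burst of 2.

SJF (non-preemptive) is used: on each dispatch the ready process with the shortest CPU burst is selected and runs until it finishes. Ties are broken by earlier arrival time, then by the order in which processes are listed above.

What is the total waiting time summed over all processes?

Gantt: | P1 0-5 | P3 5-7 | P2 7-16 |
Completion: P1=5  P2=16  P3=7
Turnaround (C−A): P1=5  P2=16  P3=5
Waiting = turnaround − burst: P1=0, P2=7, P3=3
Total waiting = 0 + 7 + 3 = 10

10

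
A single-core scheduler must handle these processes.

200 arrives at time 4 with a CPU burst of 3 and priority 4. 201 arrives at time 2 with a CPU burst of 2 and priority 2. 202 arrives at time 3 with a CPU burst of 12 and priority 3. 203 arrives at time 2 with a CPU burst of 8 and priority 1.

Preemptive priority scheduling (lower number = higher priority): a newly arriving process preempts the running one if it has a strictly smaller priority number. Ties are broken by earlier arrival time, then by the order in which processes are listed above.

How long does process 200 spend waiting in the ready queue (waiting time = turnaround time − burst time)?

Schedule: | idle 0-2 | 203 2-10 | 201 10-12 | 202 12-24 | 200 24-27 |
Completion: 200=27  201=12  202=24  203=10
Turnaround (C−A): 200=23  201=10  202=21  203=8
Waiting(200) = turnaround − burst = 23 − 3 = 20

20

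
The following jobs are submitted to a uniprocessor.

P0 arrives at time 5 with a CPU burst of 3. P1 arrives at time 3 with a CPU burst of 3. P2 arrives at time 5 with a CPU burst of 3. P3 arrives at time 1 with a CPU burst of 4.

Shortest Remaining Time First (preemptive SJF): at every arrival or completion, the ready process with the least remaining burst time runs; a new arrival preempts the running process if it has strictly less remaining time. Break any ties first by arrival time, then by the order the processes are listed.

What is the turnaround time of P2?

9

Timeline: | idle 0-1 | P3 1-5 | P1 5-8 | P0 8-11 | P2 11-14 |
Completion: P0=11  P1=8  P2=14  P3=5
Turnaround (C−A): P0=6  P1=5  P2=9  P3=4
Turnaround(P2) = completion − arrival = 14 − 5 = 9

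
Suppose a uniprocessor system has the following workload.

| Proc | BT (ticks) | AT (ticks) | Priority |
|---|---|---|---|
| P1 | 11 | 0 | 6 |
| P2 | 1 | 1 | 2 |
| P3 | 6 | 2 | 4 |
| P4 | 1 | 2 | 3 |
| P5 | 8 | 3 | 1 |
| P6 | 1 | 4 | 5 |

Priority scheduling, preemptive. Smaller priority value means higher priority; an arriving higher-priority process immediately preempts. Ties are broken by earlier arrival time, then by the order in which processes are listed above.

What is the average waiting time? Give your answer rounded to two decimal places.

6.50

Gantt: | P1 0-1 | P2 1-2 | P4 2-3 | P5 3-11 | P3 11-17 | P6 17-18 | P1 18-28 |
Completion: P1=28  P2=2  P3=17  P4=3  P5=11  P6=18
Waiting times: P1=17, P2=0, P3=9, P4=0, P5=0, P6=13
Average waiting = (17+0+9+0+0+13) / 6 = 39/6 = 6.50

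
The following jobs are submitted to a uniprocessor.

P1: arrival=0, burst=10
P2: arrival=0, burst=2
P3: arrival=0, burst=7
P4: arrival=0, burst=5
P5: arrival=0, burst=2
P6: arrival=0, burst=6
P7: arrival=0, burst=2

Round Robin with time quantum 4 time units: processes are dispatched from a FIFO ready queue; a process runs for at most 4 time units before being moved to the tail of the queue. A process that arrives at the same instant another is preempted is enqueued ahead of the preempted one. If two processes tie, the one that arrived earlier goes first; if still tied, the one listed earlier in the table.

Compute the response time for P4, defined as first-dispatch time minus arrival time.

Timeline: | P1 0-4 | P2 4-6 | P3 6-10 | P4 10-14 | P5 14-16 | P6 16-20 | P7 20-22 | P1 22-26 | P3 26-29 | P4 29-30 | P6 30-32 | P1 32-34 |
Completion: P1=34  P2=6  P3=29  P4=30  P5=16  P6=32  P7=22
Response(P4) = first start − arrival = 10 − 0 = 10

10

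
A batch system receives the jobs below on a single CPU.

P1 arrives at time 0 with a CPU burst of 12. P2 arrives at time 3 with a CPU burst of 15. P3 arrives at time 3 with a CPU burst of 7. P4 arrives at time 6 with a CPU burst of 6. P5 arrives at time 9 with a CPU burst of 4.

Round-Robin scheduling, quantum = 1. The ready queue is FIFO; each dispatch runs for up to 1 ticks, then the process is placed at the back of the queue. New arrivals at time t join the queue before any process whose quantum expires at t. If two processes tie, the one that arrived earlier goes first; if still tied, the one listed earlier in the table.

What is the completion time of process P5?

Gantt: | P1 0-3 | P2 3-4 | P3 4-5 | P1 5-6 | P2 6-7 | P3 7-8 | P4 8-9 | P1 9-10 | P2 10-11 | P3 11-12 | P5 12-13 | P4 13-14 | P1 14-15 | P2 15-16 | P3 16-17 | P5 17-18 | P4 18-19 | P1 19-20 | P2 20-21 | P3 21-22 | P5 22-23 | P4 23-24 | P1 24-25 | P2 25-26 | P3 26-27 | P5 27-28 | P4 28-29 | P1 29-30 | P2 30-31 | P3 31-32 | P4 32-33 | P1 33-34 | P2 34-35 | P1 35-36 | P2 36-37 | P1 37-38 | P2 38-44 |
Completion: P1=38  P2=44  P3=32  P4=33  P5=28
Turnaround (C−A): P1=38  P2=41  P3=29  P4=27  P5=19

28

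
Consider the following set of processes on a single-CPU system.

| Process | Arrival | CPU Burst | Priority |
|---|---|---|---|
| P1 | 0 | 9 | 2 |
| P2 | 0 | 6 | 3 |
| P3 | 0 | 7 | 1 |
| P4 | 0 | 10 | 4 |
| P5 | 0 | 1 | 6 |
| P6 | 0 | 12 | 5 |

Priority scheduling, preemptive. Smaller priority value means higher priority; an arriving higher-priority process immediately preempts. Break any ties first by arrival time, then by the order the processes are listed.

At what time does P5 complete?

45

Gantt: | P3 0-7 | P1 7-16 | P2 16-22 | P4 22-32 | P6 32-44 | P5 44-45 |
Completion: P1=16  P2=22  P3=7  P4=32  P5=45  P6=44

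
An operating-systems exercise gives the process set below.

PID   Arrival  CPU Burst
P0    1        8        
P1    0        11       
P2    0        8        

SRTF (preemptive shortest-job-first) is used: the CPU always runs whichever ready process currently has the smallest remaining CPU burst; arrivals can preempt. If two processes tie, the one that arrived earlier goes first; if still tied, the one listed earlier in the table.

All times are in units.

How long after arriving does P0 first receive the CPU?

7

Schedule: | P2 0-8 | P0 8-16 | P1 16-27 |
Completion: P0=16  P1=27  P2=8
Turnaround (C−A): P0=15  P1=27  P2=8
Response(P0) = first start − arrival = 8 − 1 = 7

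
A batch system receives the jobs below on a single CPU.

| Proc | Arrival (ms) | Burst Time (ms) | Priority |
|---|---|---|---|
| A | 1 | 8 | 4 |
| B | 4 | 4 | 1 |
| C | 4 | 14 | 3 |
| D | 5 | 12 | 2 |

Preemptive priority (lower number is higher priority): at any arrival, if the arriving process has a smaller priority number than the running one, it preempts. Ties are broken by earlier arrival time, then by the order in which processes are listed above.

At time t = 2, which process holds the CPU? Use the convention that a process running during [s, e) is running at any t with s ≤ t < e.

Gantt: | idle 0-1 | A 1-4 | B 4-8 | D 8-20 | C 20-34 | A 34-39 |
Completion: A=39  B=8  C=34  D=20

A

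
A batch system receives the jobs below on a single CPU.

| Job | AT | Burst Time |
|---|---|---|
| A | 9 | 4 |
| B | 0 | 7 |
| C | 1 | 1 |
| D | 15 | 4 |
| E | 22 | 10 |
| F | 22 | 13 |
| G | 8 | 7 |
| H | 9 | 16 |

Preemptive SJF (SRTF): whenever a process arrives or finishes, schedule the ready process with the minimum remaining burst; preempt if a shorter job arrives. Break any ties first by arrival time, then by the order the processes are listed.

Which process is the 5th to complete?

Schedule: | B 0-1 | C 1-2 | B 2-8 | G 8-9 | A 9-13 | G 13-19 | D 19-23 | E 23-33 | F 33-46 | H 46-62 |
Completion: A=13  B=8  C=2  D=23  E=33  F=46  G=19  H=62
Finish order: C → B → A → G → D → E → F → H

D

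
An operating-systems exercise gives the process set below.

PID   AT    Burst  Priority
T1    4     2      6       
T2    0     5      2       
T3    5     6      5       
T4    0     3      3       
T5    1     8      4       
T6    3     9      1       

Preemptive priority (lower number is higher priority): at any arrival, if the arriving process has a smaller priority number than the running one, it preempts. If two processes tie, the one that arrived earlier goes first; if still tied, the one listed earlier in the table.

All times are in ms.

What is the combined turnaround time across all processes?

Gantt: | T2 0-3 | T6 3-12 | T2 12-14 | T4 14-17 | T5 17-25 | T3 25-31 | T1 31-33 |
Completion: T1=33  T2=14  T3=31  T4=17  T5=25  T6=12
Turnaround = completion − arrival: T1=29, T2=14, T3=26, T4=17, T5=24, T6=9
Total turnaround = 29 + 14 + 26 + 17 + 24 + 9 = 119

119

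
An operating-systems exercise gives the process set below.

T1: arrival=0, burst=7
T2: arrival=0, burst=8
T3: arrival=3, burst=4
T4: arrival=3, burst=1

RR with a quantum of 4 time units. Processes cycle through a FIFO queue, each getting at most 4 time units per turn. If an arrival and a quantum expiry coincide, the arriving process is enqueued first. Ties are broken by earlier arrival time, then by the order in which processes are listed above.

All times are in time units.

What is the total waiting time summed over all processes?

35

Gantt: | T1 0-4 | T2 4-8 | T3 8-12 | T4 12-13 | T1 13-16 | T2 16-20 |
Completion: T1=16  T2=20  T3=12  T4=13
Waiting = turnaround − burst: T1=9, T2=12, T3=5, T4=9
Total waiting = 9 + 12 + 5 + 9 = 35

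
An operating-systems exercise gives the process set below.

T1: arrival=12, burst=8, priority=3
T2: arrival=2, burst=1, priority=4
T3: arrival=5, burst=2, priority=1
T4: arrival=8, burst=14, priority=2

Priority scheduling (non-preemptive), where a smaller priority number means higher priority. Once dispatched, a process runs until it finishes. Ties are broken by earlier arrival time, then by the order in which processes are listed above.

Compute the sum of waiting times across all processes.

Gantt: | idle 0-2 | T2 2-3 | idle 3-5 | T3 5-7 | idle 7-8 | T4 8-22 | T1 22-30 |
Completion: T1=30  T2=3  T3=7  T4=22
Waiting = turnaround − burst: T1=10, T2=0, T3=0, T4=0
Total waiting = 10 + 0 + 0 + 0 = 10

10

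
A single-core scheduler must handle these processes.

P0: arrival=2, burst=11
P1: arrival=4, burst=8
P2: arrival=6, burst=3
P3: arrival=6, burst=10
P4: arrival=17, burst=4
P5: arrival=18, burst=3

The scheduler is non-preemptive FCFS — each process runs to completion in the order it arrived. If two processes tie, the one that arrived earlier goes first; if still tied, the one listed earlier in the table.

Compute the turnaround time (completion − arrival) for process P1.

17

Gantt: | idle 0-2 | P0 2-13 | P1 13-21 | P2 21-24 | P3 24-34 | P4 34-38 | P5 38-41 |
Completion: P0=13  P1=21  P2=24  P3=34  P4=38  P5=41
Turnaround (C−A): P0=11  P1=17  P2=18  P3=28  P4=21  P5=23
Turnaround(P1) = completion − arrival = 21 − 4 = 17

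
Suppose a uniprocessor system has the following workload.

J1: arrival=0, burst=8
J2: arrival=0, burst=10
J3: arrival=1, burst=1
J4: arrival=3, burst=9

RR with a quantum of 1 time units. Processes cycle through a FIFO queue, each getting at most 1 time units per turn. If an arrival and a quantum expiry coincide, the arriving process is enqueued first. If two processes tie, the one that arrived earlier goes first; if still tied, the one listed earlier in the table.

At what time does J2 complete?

Timeline: | J1 0-1 | J2 1-2 | J3 2-3 | J1 3-4 | J2 4-5 | J4 5-6 | J1 6-7 | J2 7-8 | J4 8-9 | J1 9-10 | J2 10-11 | J4 11-12 | J1 12-13 | J2 13-14 | J4 14-15 | J1 15-16 | J2 16-17 | J4 17-18 | J1 18-19 | J2 19-20 | J4 20-21 | J1 21-22 | J2 22-23 | J4 23-24 | J2 24-25 | J4 25-26 | J2 26-27 | J4 27-28 |
Completion: J1=22  J2=27  J3=3  J4=28
Turnaround (C−A): J1=22  J2=27  J3=2  J4=25

27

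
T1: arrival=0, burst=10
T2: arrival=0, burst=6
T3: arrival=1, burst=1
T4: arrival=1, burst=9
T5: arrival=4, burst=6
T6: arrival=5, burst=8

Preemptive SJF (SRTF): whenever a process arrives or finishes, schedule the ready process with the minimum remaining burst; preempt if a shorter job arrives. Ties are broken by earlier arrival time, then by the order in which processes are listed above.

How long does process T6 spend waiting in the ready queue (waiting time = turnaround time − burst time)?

8

Gantt: | T2 0-1 | T3 1-2 | T2 2-7 | T5 7-13 | T6 13-21 | T4 21-30 | T1 30-40 |
Completion: T1=40  T2=7  T3=2  T4=30  T5=13  T6=21
Turnaround (C−A): T1=40  T2=7  T3=1  T4=29  T5=9  T6=16
Waiting(T6) = turnaround − burst = 16 − 8 = 8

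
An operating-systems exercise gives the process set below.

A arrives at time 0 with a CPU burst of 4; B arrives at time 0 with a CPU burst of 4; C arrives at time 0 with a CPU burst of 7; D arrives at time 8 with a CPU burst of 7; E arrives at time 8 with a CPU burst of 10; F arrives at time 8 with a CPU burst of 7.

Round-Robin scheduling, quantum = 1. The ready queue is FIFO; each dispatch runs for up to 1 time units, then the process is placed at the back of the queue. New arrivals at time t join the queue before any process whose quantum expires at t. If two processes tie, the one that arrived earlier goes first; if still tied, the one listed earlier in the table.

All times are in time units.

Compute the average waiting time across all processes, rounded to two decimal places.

16.17

Timeline: | A 0-1 | B 1-2 | C 2-3 | A 3-4 | B 4-5 | C 5-6 | A 6-7 | B 7-8 | C 8-9 | A 9-10 | D 10-11 | E 11-12 | F 12-13 | B 13-14 | C 14-15 | D 15-16 | E 16-17 | F 17-18 | C 18-19 | D 19-20 | E 20-21 | F 21-22 | C 22-23 | D 23-24 | E 24-25 | F 25-26 | C 26-27 | D 27-28 | E 28-29 | F 29-30 | D 30-31 | E 31-32 | F 32-33 | D 33-34 | E 34-35 | F 35-36 | E 36-39 |
Completion: A=10  B=14  C=27  D=34  E=39  F=36
Turnaround (C−A): A=10  B=14  C=27  D=26  E=31  F=28
Waiting times: A=6, B=10, C=20, D=19, E=21, F=21
Average waiting = (6+10+20+19+21+21) / 6 = 97/6 = 16.17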